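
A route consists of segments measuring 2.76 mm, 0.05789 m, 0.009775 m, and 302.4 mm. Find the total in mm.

In mm:
  2.76 mm → 2.76
  0.05789 m = 0.05789 × 10^3 mm = 57.89
  0.009775 m = 0.009775 × 10^3 mm = 9.775
  302.4 mm → 302.4
Sum: 2.76 + 57.89 + 9.775 + 302.4 = 372.825

372.825 mm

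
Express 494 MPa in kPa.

494000 kPa

mega = 10^6, kilo = 10^3; factor is 10^3.
494 × 10^3 = 494000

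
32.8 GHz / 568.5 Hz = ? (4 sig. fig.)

57700000

(32.8 × 10^9) / (568.5) = 0.057696 × 10^9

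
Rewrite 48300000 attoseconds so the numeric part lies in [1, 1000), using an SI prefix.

48.3 picoseconds

= 48.3 × 10⁻¹² seconds; 10⁻¹² is pico.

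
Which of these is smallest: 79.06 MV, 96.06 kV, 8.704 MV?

96.06 kV

79.06 MV = 79060000 V
96.06 kV = 96060 V
8.704 MV = 8704000 V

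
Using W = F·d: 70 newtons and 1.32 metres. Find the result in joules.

92.4 joules

70 × 1.32 = 92.4 J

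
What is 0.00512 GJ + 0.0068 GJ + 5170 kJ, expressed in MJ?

17.09 MJ

In MJ:
  0.00512 GJ = 0.00512e3 MJ = 5.12
  0.0068 GJ = 0.0068e3 MJ = 6.8
  5170 kJ = 5170e-3 MJ = 5.17
Sum: 5.12 + 6.8 + 5.17 = 17.09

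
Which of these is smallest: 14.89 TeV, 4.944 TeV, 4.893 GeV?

14.89 TeV = 14890000000000 eV
4.944 TeV = 4944000000000 eV
4.893 GeV = 4893000000 eV

4.893 GeV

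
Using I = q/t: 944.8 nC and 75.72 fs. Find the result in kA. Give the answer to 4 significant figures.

(944.8 × 10⁻⁹) / (75.72 × 10⁻¹⁵) = 12.4775 × 10⁶ A

12480 kA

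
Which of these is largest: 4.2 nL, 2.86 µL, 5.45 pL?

4.2 nL = 0.0000000042 L
2.86 µL = 0.00000286 L
5.45 pL = 0.00000000000545 L

2.86 µL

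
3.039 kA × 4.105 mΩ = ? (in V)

12.475095 V

3.039e3 × 4.105e-3 = 12.475095 V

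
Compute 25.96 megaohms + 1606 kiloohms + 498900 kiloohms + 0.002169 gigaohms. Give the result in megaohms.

In megaohms:
  25.96 megaohms → 25.96
  1606 kiloohms = 1606e-3 megaohms = 1.606
  498900 kiloohms = 498900e-3 megaohms = 498.9
  0.002169 gigaohms = 0.002169e3 megaohms = 2.169
Sum: 25.96 + 1.606 + 498.9 + 2.169 = 528.635

528.635 megaohms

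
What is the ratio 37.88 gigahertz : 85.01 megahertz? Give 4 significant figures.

(37.88e9) / (85.01e6) = 0.44559e3

445.6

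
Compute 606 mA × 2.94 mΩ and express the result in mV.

1.78164 mV

606 × 10^-3 × 2.94 × 10^-3 = 1781.64 × 10^-6 V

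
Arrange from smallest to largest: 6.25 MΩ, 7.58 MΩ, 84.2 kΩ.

84.2 kΩ < 6.25 MΩ < 7.58 MΩ

6.25 MΩ = 6250000 Ω
7.58 MΩ = 7580000 Ω
84.2 kΩ = 84200 Ω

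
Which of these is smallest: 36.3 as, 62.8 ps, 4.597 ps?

36.3 as

36.3 as = 0.0000000000000000363 s
62.8 ps = 0.0000000000628 s
4.597 ps = 0.000000000004597 s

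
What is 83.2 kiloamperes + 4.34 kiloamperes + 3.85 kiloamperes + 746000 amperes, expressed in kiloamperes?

In kiloamperes:
  83.2 kiloamperes → 83.2
  4.34 kiloamperes → 4.34
  3.85 kiloamperes → 3.85
  746000 amperes = 746000 × 10⁻³ kiloamperes = 746
Sum: 83.2 + 4.34 + 3.85 + 746 = 837.39

837.39 kiloamperes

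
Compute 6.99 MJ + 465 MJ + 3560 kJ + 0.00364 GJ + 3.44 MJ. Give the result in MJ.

482.63 MJ

In MJ:
  6.99 MJ → 6.99
  465 MJ → 465
  3560 kJ = 3560 × 10⁻³ MJ = 3.56
  0.00364 GJ = 0.00364 × 10³ MJ = 3.64
  3.44 MJ → 3.44
Sum: 6.99 + 465 + 3.56 + 3.64 + 3.44 = 482.63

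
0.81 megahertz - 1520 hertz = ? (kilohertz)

808.48 kilohertz

In kilohertz:
  0.81 megahertz = 0.81 × 10³ kilohertz = 810
  1520 hertz = 1520 × 10⁻³ kilohertz = 1.52
Difference: 810 - 1.52 = 808.48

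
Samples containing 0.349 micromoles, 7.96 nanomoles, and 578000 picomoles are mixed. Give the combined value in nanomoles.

934.96 nanomoles

In nanomoles:
  0.349 micromoles = 0.349 × 10^3 nanomoles = 349
  7.96 nanomoles → 7.96
  578000 picomoles = 578000 × 10^-3 nanomoles = 578
Sum: 349 + 7.96 + 578 = 934.96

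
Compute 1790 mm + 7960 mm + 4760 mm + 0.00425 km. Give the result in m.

18.76 m

In m:
  1790 mm = 1790 × 10⁻³ m = 1.79
  7960 mm = 7960 × 10⁻³ m = 7.96
  4760 mm = 4760 × 10⁻³ m = 4.76
  0.00425 km = 0.00425 × 10³ m = 4.25
Sum: 1.79 + 7.96 + 4.76 + 4.25 = 18.76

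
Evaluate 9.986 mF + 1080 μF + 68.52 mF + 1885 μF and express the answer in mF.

81.471 mF

In mF:
  9.986 mF → 9.986
  1080 μF = 1080e-3 mF = 1.08
  68.52 mF → 68.52
  1885 μF = 1885e-3 mF = 1.885
Sum: 9.986 + 1.08 + 68.52 + 1.885 = 81.471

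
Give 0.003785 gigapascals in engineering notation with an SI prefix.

3.785 megapascals

= 3.785 × 10^6 pascals; 10^6 is mega.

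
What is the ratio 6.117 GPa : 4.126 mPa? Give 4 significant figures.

(6.117 × 10⁹) / (4.126 × 10⁻³) = 1.4825 × 10¹²

1483000000000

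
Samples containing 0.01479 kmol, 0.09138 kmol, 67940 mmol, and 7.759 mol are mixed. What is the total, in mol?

In mol:
  0.01479 kmol = 0.01479 × 10³ mol = 14.79
  0.09138 kmol = 0.09138 × 10³ mol = 91.38
  67940 mmol = 67940 × 10⁻³ mol = 67.94
  7.759 mol → 7.759
Sum: 14.79 + 91.38 + 67.94 + 7.759 = 181.869

181.869 mol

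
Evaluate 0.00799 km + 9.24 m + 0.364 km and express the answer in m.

381.23 m

In m:
  0.00799 km = 0.00799e3 m = 7.99
  9.24 m → 9.24
  0.364 km = 0.364e3 m = 364
Sum: 7.99 + 9.24 + 364 = 381.23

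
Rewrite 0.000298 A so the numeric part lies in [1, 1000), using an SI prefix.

= 298 × 10^-6 A; 10^-6 is micro.

298 μA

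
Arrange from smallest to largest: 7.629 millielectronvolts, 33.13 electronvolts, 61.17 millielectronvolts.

7.629 millielectronvolts < 61.17 millielectronvolts < 33.13 electronvolts

7.629 millielectronvolts = 0.007629 electronvolts
33.13 electronvolts = 33.13 electronvolts
61.17 millielectronvolts = 0.06117 electronvolts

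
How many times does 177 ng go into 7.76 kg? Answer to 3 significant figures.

43800000000

(7.76 × 10^3) / (177 × 10^-9) = 0.04384 × 10^12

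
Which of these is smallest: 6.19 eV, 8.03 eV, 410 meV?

410 meV

6.19 eV = 6.19 eV
8.03 eV = 8.03 eV
410 meV = 0.41 eV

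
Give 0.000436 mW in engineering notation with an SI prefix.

= 436e-9 W; 1e-9 is nano.

436 nW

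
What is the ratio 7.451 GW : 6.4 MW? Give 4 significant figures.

(7.451 × 10^9) / (6.4 × 10^6) = 1.1642 × 10^3

1164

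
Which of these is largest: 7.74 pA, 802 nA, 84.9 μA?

7.74 pA = 0.00000000000774 A
802 nA = 0.000000802 A
84.9 μA = 0.0000849 A

84.9 μA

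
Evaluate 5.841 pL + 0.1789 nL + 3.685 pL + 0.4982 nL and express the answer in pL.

686.626 pL

In pL:
  5.841 pL → 5.841
  0.1789 nL = 0.1789e3 pL = 178.9
  3.685 pL → 3.685
  0.4982 nL = 0.4982e3 pL = 498.2
Sum: 5.841 + 178.9 + 3.685 + 498.2 = 686.626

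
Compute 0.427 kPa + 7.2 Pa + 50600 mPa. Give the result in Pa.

484.8 Pa

In Pa:
  0.427 kPa = 0.427e3 Pa = 427
  7.2 Pa → 7.2
  50600 mPa = 50600e-3 Pa = 50.6
Sum: 427 + 7.2 + 50.6 = 484.8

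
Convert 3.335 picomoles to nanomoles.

pico = 1e-12, nano = 1e-9; factor is 1e-3.
3.335 × 1e-3 = 0.003335

0.003335 nanomoles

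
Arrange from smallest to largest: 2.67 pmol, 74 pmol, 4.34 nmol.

2.67 pmol < 74 pmol < 4.34 nmol

2.67 pmol = 0.00000000000267 mol
74 pmol = 0.000000000074 mol
4.34 nmol = 0.00000000434 mol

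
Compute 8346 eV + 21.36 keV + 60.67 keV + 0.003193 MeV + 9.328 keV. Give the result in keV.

102.897 keV

In keV:
  8346 eV = 8346 × 10^-3 keV = 8.346
  21.36 keV → 21.36
  60.67 keV → 60.67
  0.003193 MeV = 0.003193 × 10^3 keV = 3.193
  9.328 keV → 9.328
Sum: 8.346 + 21.36 + 60.67 + 3.193 + 9.328 = 102.897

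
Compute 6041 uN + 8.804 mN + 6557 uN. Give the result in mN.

In mN:
  6041 uN = 6041e-3 mN = 6.041
  8.804 mN → 8.804
  6557 uN = 6557e-3 mN = 6.557
Sum: 6.041 + 8.804 + 6.557 = 21.402

21.402 mN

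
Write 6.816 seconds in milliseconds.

(no prefix) = 10⁰, milli = 10⁻³; factor is 10³.
6.816 × 10³ = 6816

6816 milliseconds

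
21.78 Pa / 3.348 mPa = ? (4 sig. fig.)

(21.78) / (3.348 × 10^-3) = 6.5054 × 10^3

6505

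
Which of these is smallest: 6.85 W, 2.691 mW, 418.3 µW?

6.85 W = 6.85 W
2.691 mW = 0.002691 W
418.3 µW = 0.0004183 W

418.3 µW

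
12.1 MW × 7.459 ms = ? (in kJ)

90.2539 kJ

12.1 × 10⁶ × 7.459 × 10⁻³ = 90.2539 × 10³ J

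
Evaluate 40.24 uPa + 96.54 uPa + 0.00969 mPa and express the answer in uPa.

146.47 uPa

In uPa:
  40.24 uPa → 40.24
  96.54 uPa → 96.54
  0.00969 mPa = 0.00969 × 10^3 uPa = 9.69
Sum: 40.24 + 96.54 + 9.69 = 146.47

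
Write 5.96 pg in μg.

pico = 10^-12, micro = 10^-6; factor is 10^-6.
5.96 × 10^-6 = 0.00000596

0.00000596 μg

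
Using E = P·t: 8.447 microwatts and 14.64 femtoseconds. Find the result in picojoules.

0.00000012366408 picojoules

8.447 × 10^-6 × 14.64 × 10^-15 = 123.66408 × 10^-21 J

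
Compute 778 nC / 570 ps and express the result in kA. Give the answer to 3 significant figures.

1.36 kA

(778 × 10⁻⁹) / (570 × 10⁻¹²) = 1.3649 × 10³ A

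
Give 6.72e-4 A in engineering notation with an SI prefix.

= 672e-6 A; 1e-6 is micro.

672 uA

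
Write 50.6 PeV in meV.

peta = 10¹⁵, milli = 10⁻³; factor is 10¹⁸.
50.6 × 10¹⁸ = 50600000000000000000

50600000000000000000 meV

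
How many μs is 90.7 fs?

0.0000000907 μs

femto = 1e-15, micro = 1e-6; factor is 1e-9.
90.7 × 1e-9 = 0.0000000907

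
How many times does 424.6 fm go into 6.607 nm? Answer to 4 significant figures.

15560

(6.607e-9) / (424.6e-15) = 0.015561e6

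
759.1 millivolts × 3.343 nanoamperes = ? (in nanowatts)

759.1 × 10⁻³ × 3.343 × 10⁻⁹ = 2537.6713 × 10⁻¹² W

2.5376713 nanowatts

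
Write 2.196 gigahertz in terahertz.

giga = 10^9, tera = 10^12; factor is 10^-3.
2.196 × 10^-3 = 0.002196

0.002196 terahertz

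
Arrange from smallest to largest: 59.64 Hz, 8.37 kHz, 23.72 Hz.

23.72 Hz < 59.64 Hz < 8.37 kHz

59.64 Hz = 59.64 Hz
8.37 kHz = 8370 Hz
23.72 Hz = 23.72 Hz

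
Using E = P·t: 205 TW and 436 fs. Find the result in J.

89.38 J

205 × 10¹² × 436 × 10⁻¹⁵ = 89380 × 10⁻³ J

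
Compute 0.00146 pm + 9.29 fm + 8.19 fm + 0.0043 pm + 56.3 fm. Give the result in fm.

79.54 fm

In fm:
  0.00146 pm = 0.00146 × 10³ fm = 1.46
  9.29 fm → 9.29
  8.19 fm → 8.19
  0.0043 pm = 0.0043 × 10³ fm = 4.3
  56.3 fm → 56.3
Sum: 1.46 + 9.29 + 8.19 + 4.3 + 56.3 = 79.54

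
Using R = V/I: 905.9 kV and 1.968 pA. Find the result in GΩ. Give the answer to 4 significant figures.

(905.9 × 10^3) / (1.968 × 10^-12) = 460.315 × 10^15 Ω

460300000 GΩ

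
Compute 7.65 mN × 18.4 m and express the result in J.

7.65 × 10⁻³ × 18.4 = 140.76 × 10⁻³ J

0.14076 J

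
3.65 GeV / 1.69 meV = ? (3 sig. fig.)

(3.65e9) / (1.69e-3) = 2.16e12

2160000000000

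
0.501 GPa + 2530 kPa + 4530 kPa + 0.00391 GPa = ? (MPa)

In MPa:
  0.501 GPa = 0.501 × 10^3 MPa = 501
  2530 kPa = 2530 × 10^-3 MPa = 2.53
  4530 kPa = 4530 × 10^-3 MPa = 4.53
  0.00391 GPa = 0.00391 × 10^3 MPa = 3.91
Sum: 501 + 2.53 + 4.53 + 3.91 = 511.97

511.97 MPa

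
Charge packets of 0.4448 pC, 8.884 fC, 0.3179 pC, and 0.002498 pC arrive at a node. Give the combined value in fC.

774.082 fC

In fC:
  0.4448 pC = 0.4448 × 10³ fC = 444.8
  8.884 fC → 8.884
  0.3179 pC = 0.3179 × 10³ fC = 317.9
  0.002498 pC = 0.002498 × 10³ fC = 2.498
Sum: 444.8 + 8.884 + 317.9 + 2.498 = 774.082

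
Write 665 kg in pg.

665000000000000000 pg

kilo = 10^3, pico = 10^-12; factor is 10^15.
665 × 10^15 = 665000000000000000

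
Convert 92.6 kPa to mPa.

kilo = 1e3, milli = 1e-3; factor is 1e6.
92.6 × 1e6 = 92600000

92600000 mPa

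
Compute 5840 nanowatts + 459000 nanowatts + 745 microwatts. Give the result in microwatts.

1209.84 microwatts

In microwatts:
  5840 nanowatts = 5840 × 10⁻³ microwatts = 5.84
  459000 nanowatts = 459000 × 10⁻³ microwatts = 459
  745 microwatts → 745
Sum: 5.84 + 459 + 745 = 1209.84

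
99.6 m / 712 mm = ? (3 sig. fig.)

(99.6) / (712 × 10⁻³) = 0.1399 × 10³

140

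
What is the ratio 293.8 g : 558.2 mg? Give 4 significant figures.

526.3

(293.8) / (558.2 × 10⁻³) = 0.52633 × 10³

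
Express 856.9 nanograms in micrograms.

0.8569 micrograms

nano = 1e-9, micro = 1e-6; factor is 1e-3.
856.9 × 1e-3 = 0.8569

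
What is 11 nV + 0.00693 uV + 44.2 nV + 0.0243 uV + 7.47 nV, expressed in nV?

In nV:
  11 nV → 11
  0.00693 uV = 0.00693e3 nV = 6.93
  44.2 nV → 44.2
  0.0243 uV = 0.0243e3 nV = 24.3
  7.47 nV → 7.47
Sum: 11 + 6.93 + 44.2 + 24.3 + 7.47 = 93.9

93.9 nV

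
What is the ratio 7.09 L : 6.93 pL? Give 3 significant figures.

(7.09) / (6.93e-12) = 1.023e12

1020000000000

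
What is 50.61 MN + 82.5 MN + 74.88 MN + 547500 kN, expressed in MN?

In MN:
  50.61 MN → 50.61
  82.5 MN → 82.5
  74.88 MN → 74.88
  547500 kN = 547500e-3 MN = 547.5
Sum: 50.61 + 82.5 + 74.88 + 547.5 = 755.49

755.49 MN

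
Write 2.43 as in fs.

0.00243 fs

atto = 10⁻¹⁸, femto = 10⁻¹⁵; factor is 10⁻³.
2.43 × 10⁻³ = 0.00243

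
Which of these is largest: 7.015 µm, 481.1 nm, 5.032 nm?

7.015 µm

7.015 µm = 0.000007015 m
481.1 nm = 0.0000004811 m
5.032 nm = 0.000000005032 m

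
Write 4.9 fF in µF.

0.0000000049 µF

femto = 10⁻¹⁵, micro = 10⁻⁶; factor is 10⁻⁹.
4.9 × 10⁻⁹ = 0.0000000049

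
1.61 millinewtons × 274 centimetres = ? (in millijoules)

1.61e-3 × 274e-2 = 441.14e-5 J

4.4114 millijoules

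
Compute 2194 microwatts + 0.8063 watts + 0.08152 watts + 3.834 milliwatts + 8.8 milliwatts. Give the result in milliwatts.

In milliwatts:
  2194 microwatts = 2194e-3 milliwatts = 2.194
  0.8063 watts = 0.8063e3 milliwatts = 806.3
  0.08152 watts = 0.08152e3 milliwatts = 81.52
  3.834 milliwatts → 3.834
  8.8 milliwatts → 8.8
Sum: 2.194 + 806.3 + 81.52 + 3.834 + 8.8 = 902.648

902.648 milliwatts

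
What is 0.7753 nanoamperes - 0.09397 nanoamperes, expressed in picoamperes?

681.33 picoamperes

In picoamperes:
  0.7753 nanoamperes = 0.7753 × 10³ picoamperes = 775.3
  0.09397 nanoamperes = 0.09397 × 10³ picoamperes = 93.97
Difference: 775.3 - 93.97 = 681.33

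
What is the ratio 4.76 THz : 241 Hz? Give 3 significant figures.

19800000000

(4.76 × 10^12) / (241) = 0.01975 × 10^12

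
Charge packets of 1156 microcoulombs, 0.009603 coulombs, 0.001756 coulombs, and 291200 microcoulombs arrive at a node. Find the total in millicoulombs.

303.715 millicoulombs

In millicoulombs:
  1156 microcoulombs = 1156 × 10⁻³ millicoulombs = 1.156
  0.009603 coulombs = 0.009603 × 10³ millicoulombs = 9.603
  0.001756 coulombs = 0.001756 × 10³ millicoulombs = 1.756
  291200 microcoulombs = 291200 × 10⁻³ millicoulombs = 291.2
Sum: 1.156 + 9.603 + 1.756 + 291.2 = 303.715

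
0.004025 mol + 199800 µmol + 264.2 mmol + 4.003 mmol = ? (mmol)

472.028 mmol

In mmol:
  0.004025 mol = 0.004025 × 10^3 mmol = 4.025
  199800 µmol = 199800 × 10^-3 mmol = 199.8
  264.2 mmol → 264.2
  4.003 mmol → 4.003
Sum: 4.025 + 199.8 + 264.2 + 4.003 = 472.028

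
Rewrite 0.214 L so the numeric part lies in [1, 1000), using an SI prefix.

214 mL

= 214e-3 L; 1e-3 is milli.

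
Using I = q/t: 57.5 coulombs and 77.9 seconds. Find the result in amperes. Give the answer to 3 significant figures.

0.738 amperes

(57.5) / (77.9) = 0.73813 A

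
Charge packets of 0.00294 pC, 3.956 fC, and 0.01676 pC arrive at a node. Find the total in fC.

In fC:
  0.00294 pC = 0.00294e3 fC = 2.94
  3.956 fC → 3.956
  0.01676 pC = 0.01676e3 fC = 16.76
Sum: 2.94 + 3.956 + 16.76 = 23.656

23.656 fC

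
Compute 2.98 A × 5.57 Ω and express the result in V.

16.5986 V

2.98 × 5.57 = 16.5986 V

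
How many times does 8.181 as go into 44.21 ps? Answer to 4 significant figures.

(44.21e-12) / (8.181e-18) = 5.404e6

5404000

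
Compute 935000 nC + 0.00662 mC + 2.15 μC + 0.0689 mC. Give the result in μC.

In μC:
  935000 nC = 935000 × 10^-3 μC = 935
  0.00662 mC = 0.00662 × 10^3 μC = 6.62
  2.15 μC → 2.15
  0.0689 mC = 0.0689 × 10^3 μC = 68.9
Sum: 935 + 6.62 + 2.15 + 68.9 = 1012.67

1012.67 μC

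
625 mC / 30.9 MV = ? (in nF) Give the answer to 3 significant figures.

(625 × 10^-3) / (30.9 × 10^6) = 20.227 × 10^-9 F

20.2 nF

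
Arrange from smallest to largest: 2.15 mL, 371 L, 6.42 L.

2.15 mL < 6.42 L < 371 L

2.15 mL = 0.00215 L
371 L = 371 L
6.42 L = 6.42 L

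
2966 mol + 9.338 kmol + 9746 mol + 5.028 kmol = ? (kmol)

In kmol:
  2966 mol = 2966e-3 kmol = 2.966
  9.338 kmol → 9.338
  9746 mol = 9746e-3 kmol = 9.746
  5.028 kmol → 5.028
Sum: 2.966 + 9.338 + 9.746 + 5.028 = 27.078

27.078 kmol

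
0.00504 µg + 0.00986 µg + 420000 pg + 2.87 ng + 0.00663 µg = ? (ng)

In ng:
  0.00504 µg = 0.00504 × 10³ ng = 5.04
  0.00986 µg = 0.00986 × 10³ ng = 9.86
  420000 pg = 420000 × 10⁻³ ng = 420
  2.87 ng → 2.87
  0.00663 µg = 0.00663 × 10³ ng = 6.63
Sum: 5.04 + 9.86 + 420 + 2.87 + 6.63 = 444.4

444.4 ng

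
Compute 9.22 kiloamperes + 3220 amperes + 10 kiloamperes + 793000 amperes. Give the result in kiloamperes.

815.44 kiloamperes

In kiloamperes:
  9.22 kiloamperes → 9.22
  3220 amperes = 3220 × 10^-3 kiloamperes = 3.22
  10 kiloamperes → 10
  793000 amperes = 793000 × 10^-3 kiloamperes = 793
Sum: 9.22 + 3.22 + 10 + 793 = 815.44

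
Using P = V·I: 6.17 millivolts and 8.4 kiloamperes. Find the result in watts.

6.17 × 10^-3 × 8.4 × 10^3 = 51.828 W

51.828 watts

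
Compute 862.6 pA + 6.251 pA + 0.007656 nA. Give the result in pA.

876.507 pA

In pA:
  862.6 pA → 862.6
  6.251 pA → 6.251
  0.007656 nA = 0.007656 × 10^3 pA = 7.656
Sum: 862.6 + 6.251 + 7.656 = 876.507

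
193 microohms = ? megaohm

0.000000000193 megaohms

micro = 10^-6, mega = 10^6; factor is 10^-12.
193 × 10^-12 = 0.000000000193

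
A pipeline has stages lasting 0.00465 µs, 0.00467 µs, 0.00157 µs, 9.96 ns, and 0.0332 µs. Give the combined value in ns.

54.05 ns

In ns:
  0.00465 µs = 0.00465 × 10³ ns = 4.65
  0.00467 µs = 0.00467 × 10³ ns = 4.67
  0.00157 µs = 0.00157 × 10³ ns = 1.57
  9.96 ns → 9.96
  0.0332 µs = 0.0332 × 10³ ns = 33.2
Sum: 4.65 + 4.67 + 1.57 + 9.96 + 33.2 = 54.05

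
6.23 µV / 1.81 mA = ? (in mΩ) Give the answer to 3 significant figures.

3.44 mΩ

(6.23 × 10^-6) / (1.81 × 10^-3) = 3.442 × 10^-3 Ω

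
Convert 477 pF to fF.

477000 fF

pico = 10^-12, femto = 10^-15; factor is 10^3.
477 × 10^3 = 477000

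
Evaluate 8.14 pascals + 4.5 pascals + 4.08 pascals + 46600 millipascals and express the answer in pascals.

63.32 pascals

In pascals:
  8.14 pascals → 8.14
  4.5 pascals → 4.5
  4.08 pascals → 4.08
  46600 millipascals = 46600 × 10⁻³ pascals = 46.6
Sum: 8.14 + 4.5 + 4.08 + 46.6 = 63.32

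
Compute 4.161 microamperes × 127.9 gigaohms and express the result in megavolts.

4.161e-6 × 127.9e9 = 532.1919e3 V

0.5321919 megavolts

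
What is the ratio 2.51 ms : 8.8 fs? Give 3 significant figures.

285000000000

(2.51 × 10⁻³) / (8.8 × 10⁻¹⁵) = 0.2852 × 10¹²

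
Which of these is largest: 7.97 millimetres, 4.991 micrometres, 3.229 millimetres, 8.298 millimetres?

8.298 millimetres

7.97 millimetres = 0.00797 metres
4.991 micrometres = 0.000004991 metres
3.229 millimetres = 0.003229 metres
8.298 millimetres = 0.008298 metres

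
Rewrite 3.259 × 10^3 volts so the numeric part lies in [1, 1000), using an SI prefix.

3.259 kilovolts

= 3.259 × 10^3 volts; 10^3 is kilo.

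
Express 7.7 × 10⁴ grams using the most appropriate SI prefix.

= 77 × 10³ grams; 10³ is kilo.

77 kilograms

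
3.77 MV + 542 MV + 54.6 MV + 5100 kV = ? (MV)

605.47 MV

In MV:
  3.77 MV → 3.77
  542 MV → 542
  54.6 MV → 54.6
  5100 kV = 5100 × 10^-3 MV = 5.1
Sum: 3.77 + 542 + 54.6 + 5.1 = 605.47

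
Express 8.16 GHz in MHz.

8160 MHz

giga = 10⁹, mega = 10⁶; factor is 10³.
8.16 × 10³ = 8160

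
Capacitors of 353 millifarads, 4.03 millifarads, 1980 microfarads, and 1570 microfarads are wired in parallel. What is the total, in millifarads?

In millifarads:
  353 millifarads → 353
  4.03 millifarads → 4.03
  1980 microfarads = 1980e-3 millifarads = 1.98
  1570 microfarads = 1570e-3 millifarads = 1.57
Sum: 353 + 4.03 + 1.98 + 1.57 = 360.58

360.58 millifarads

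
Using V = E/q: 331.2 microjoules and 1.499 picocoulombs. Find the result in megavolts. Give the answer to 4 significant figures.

(331.2e-6) / (1.499e-12) = 220.947e6 V

220.9 megavolts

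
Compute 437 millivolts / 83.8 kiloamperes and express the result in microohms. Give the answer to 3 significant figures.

(437e-3) / (83.8e3) = 5.2148e-6 Ω

5.21 microohms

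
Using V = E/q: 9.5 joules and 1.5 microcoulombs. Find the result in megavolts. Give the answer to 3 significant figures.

6.33 megavolts

(9.5) / (1.5e-6) = 6.3333e6 V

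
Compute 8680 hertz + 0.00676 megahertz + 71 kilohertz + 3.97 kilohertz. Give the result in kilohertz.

In kilohertz:
  8680 hertz = 8680e-3 kilohertz = 8.68
  0.00676 megahertz = 0.00676e3 kilohertz = 6.76
  71 kilohertz → 71
  3.97 kilohertz → 3.97
Sum: 8.68 + 6.76 + 71 + 3.97 = 90.41

90.41 kilohertz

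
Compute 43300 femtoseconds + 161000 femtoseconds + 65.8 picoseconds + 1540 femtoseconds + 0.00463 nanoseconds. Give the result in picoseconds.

276.27 picoseconds

In picoseconds:
  43300 femtoseconds = 43300 × 10^-3 picoseconds = 43.3
  161000 femtoseconds = 161000 × 10^-3 picoseconds = 161
  65.8 picoseconds → 65.8
  1540 femtoseconds = 1540 × 10^-3 picoseconds = 1.54
  0.00463 nanoseconds = 0.00463 × 10^3 picoseconds = 4.63
Sum: 43.3 + 161 + 65.8 + 1.54 + 4.63 = 276.27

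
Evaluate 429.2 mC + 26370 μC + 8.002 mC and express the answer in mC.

In mC:
  429.2 mC → 429.2
  26370 μC = 26370e-3 mC = 26.37
  8.002 mC → 8.002
Sum: 429.2 + 26.37 + 8.002 = 463.572

463.572 mC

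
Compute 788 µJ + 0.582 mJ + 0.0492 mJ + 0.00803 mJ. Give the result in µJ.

1427.23 µJ

In µJ:
  788 µJ → 788
  0.582 mJ = 0.582 × 10^3 µJ = 582
  0.0492 mJ = 0.0492 × 10^3 µJ = 49.2
  0.00803 mJ = 0.00803 × 10^3 µJ = 8.03
Sum: 788 + 582 + 49.2 + 8.03 = 1427.23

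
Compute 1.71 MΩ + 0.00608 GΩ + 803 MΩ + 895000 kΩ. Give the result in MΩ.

In MΩ:
  1.71 MΩ → 1.71
  0.00608 GΩ = 0.00608e3 MΩ = 6.08
  803 MΩ → 803
  895000 kΩ = 895000e-3 MΩ = 895
Sum: 1.71 + 6.08 + 803 + 895 = 1705.79

1705.79 MΩ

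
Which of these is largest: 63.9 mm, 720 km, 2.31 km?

63.9 mm = 0.0639 m
720 km = 720000 m
2.31 km = 2310 m

720 km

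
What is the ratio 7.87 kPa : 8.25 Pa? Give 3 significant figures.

954

(7.87e3) / (8.25) = 0.9539e3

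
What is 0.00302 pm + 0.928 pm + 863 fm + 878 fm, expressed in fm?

2672.02 fm

In fm:
  0.00302 pm = 0.00302 × 10³ fm = 3.02
  0.928 pm = 0.928 × 10³ fm = 928
  863 fm → 863
  878 fm → 878
Sum: 3.02 + 928 + 863 + 878 = 2672.02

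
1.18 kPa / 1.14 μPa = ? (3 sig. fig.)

(1.18e3) / (1.14e-6) = 1.035e9

1040000000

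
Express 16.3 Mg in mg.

16300000000 mg

mega = 1e6, milli = 1e-3; factor is 1e9.
16.3 × 1e9 = 16300000000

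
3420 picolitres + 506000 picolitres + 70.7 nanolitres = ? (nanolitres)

In nanolitres:
  3420 picolitres = 3420e-3 nanolitres = 3.42
  506000 picolitres = 506000e-3 nanolitres = 506
  70.7 nanolitres → 70.7
Sum: 3.42 + 506 + 70.7 = 580.12

580.12 nanolitres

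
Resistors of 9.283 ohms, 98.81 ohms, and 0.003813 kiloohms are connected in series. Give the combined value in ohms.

In ohms:
  9.283 ohms → 9.283
  98.81 ohms → 98.81
  0.003813 kiloohms = 0.003813e3 ohms = 3.813
Sum: 9.283 + 98.81 + 3.813 = 111.906

111.906 ohms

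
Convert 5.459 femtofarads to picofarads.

femto = 1e-15, pico = 1e-12; factor is 1e-3.
5.459 × 1e-3 = 0.005459

0.005459 picofarads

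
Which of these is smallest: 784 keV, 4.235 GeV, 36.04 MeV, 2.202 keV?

784 keV = 784000 eV
4.235 GeV = 4235000000 eV
36.04 MeV = 36040000 eV
2.202 keV = 2202 eV

2.202 keV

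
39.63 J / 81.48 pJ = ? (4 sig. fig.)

(39.63) / (81.48 × 10⁻¹²) = 0.48638 × 10¹²

486400000000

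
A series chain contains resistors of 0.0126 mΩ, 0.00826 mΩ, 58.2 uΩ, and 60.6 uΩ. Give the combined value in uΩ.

139.66 uΩ

In uΩ:
  0.0126 mΩ = 0.0126 × 10^3 uΩ = 12.6
  0.00826 mΩ = 0.00826 × 10^3 uΩ = 8.26
  58.2 uΩ → 58.2
  60.6 uΩ → 60.6
Sum: 12.6 + 8.26 + 58.2 + 60.6 = 139.66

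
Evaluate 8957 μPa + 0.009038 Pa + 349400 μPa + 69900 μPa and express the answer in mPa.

In mPa:
  8957 μPa = 8957 × 10^-3 mPa = 8.957
  0.009038 Pa = 0.009038 × 10^3 mPa = 9.038
  349400 μPa = 349400 × 10^-3 mPa = 349.4
  69900 μPa = 69900 × 10^-3 mPa = 69.9
Sum: 8.957 + 9.038 + 349.4 + 69.9 = 437.295

437.295 mPa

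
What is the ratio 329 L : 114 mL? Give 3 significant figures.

(329) / (114e-3) = 2.886e3

2890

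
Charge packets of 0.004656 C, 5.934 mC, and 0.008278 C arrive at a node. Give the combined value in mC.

18.868 mC

In mC:
  0.004656 C = 0.004656 × 10^3 mC = 4.656
  5.934 mC → 5.934
  0.008278 C = 0.008278 × 10^3 mC = 8.278
Sum: 4.656 + 5.934 + 8.278 = 18.868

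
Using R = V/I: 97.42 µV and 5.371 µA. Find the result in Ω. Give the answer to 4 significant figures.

(97.42 × 10⁻⁶) / (5.371 × 10⁻⁶) = 18.1381 Ω

18.14 Ω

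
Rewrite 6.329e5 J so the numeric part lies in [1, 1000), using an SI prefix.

= 632.9e3 J; 1e3 is kilo.

632.9 kJ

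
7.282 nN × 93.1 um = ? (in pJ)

0.6779542 pJ

7.282 × 10^-9 × 93.1 × 10^-6 = 677.9542 × 10^-15 J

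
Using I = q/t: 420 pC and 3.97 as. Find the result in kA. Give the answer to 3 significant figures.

(420e-12) / (3.97e-18) = 105.79e6 A

106000 kA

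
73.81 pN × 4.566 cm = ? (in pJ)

73.81e-12 × 4.566e-2 = 337.01646e-14 J

3.3701646 pJ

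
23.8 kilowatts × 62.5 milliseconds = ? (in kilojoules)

23.8e3 × 62.5e-3 = 1487.5 J

1.4875 kilojoules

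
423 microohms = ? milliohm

0.423 milliohms

micro = 10⁻⁶, milli = 10⁻³; factor is 10⁻³.
423 × 10⁻³ = 0.423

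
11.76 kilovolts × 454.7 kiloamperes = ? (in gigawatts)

5.347272 gigawatts

11.76e3 × 454.7e3 = 5347.272e6 W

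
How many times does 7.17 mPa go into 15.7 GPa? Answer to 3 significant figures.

(15.7 × 10^9) / (7.17 × 10^-3) = 2.19 × 10^12

2190000000000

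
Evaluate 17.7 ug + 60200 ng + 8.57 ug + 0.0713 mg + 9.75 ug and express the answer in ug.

167.52 ug

In ug:
  17.7 ug → 17.7
  60200 ng = 60200 × 10⁻³ ug = 60.2
  8.57 ug → 8.57
  0.0713 mg = 0.0713 × 10³ ug = 71.3
  9.75 ug → 9.75
Sum: 17.7 + 60.2 + 8.57 + 71.3 + 9.75 = 167.52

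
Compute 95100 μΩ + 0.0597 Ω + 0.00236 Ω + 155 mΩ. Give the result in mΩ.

312.16 mΩ

In mΩ:
  95100 μΩ = 95100e-3 mΩ = 95.1
  0.0597 Ω = 0.0597e3 mΩ = 59.7
  0.00236 Ω = 0.00236e3 mΩ = 2.36
  155 mΩ → 155
Sum: 95.1 + 59.7 + 2.36 + 155 = 312.16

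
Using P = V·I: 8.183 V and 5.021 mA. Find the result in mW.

41.086843 mW

8.183 × 5.021e-3 = 41.086843e-3 W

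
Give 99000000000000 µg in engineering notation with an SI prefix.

= 99 × 10⁶ g; 10⁶ is mega.

99 Mg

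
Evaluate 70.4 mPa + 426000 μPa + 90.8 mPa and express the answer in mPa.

In mPa:
  70.4 mPa → 70.4
  426000 μPa = 426000 × 10⁻³ mPa = 426
  90.8 mPa → 90.8
Sum: 70.4 + 426 + 90.8 = 587.2

587.2 mPa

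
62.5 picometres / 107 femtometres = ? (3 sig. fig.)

(62.5 × 10⁻¹²) / (107 × 10⁻¹⁵) = 0.5841 × 10³

584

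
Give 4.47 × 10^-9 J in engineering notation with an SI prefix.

= 4.47 × 10^-9 J; 10^-9 is nano.

4.47 nJ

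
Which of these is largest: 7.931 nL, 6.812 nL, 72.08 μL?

72.08 μL

7.931 nL = 0.000000007931 L
6.812 nL = 0.000000006812 L
72.08 μL = 0.00007208 L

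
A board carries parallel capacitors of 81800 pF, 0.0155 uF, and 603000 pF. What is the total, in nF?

700.3 nF

In nF:
  81800 pF = 81800 × 10^-3 nF = 81.8
  0.0155 uF = 0.0155 × 10^3 nF = 15.5
  603000 pF = 603000 × 10^-3 nF = 603
Sum: 81.8 + 15.5 + 603 = 700.3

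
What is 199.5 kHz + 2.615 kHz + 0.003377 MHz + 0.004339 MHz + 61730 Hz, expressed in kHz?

In kHz:
  199.5 kHz → 199.5
  2.615 kHz → 2.615
  0.003377 MHz = 0.003377 × 10³ kHz = 3.377
  0.004339 MHz = 0.004339 × 10³ kHz = 4.339
  61730 Hz = 61730 × 10⁻³ kHz = 61.73
Sum: 199.5 + 2.615 + 3.377 + 4.339 + 61.73 = 271.561

271.561 kHz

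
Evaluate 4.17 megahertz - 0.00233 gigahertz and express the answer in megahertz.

1.84 megahertz

In megahertz:
  4.17 megahertz → 4.17
  0.00233 gigahertz = 0.00233e3 megahertz = 2.33
Difference: 4.17 - 2.33 = 1.84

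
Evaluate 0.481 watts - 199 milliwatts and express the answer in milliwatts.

282 milliwatts

In milliwatts:
  0.481 watts = 0.481 × 10^3 milliwatts = 481
  199 milliwatts → 199
Difference: 481 - 199 = 282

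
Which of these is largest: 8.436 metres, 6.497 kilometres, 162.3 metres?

6.497 kilometres

8.436 metres = 8.436 metres
6.497 kilometres = 6497 metres
162.3 metres = 162.3 metres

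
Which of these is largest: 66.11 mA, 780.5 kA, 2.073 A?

780.5 kA

66.11 mA = 0.06611 A
780.5 kA = 780500 A
2.073 A = 2.073 A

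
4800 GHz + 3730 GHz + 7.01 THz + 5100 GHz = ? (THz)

20.64 THz

In THz:
  4800 GHz = 4800e-3 THz = 4.8
  3730 GHz = 3730e-3 THz = 3.73
  7.01 THz → 7.01
  5100 GHz = 5100e-3 THz = 5.1
Sum: 4.8 + 3.73 + 7.01 + 5.1 = 20.64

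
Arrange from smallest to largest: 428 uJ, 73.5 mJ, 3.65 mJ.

428 uJ < 3.65 mJ < 73.5 mJ

428 uJ = 0.000428 J
73.5 mJ = 0.0735 J
3.65 mJ = 0.00365 J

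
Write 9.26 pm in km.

0.00000000000000926 km

pico = 10^-12, kilo = 10^3; factor is 10^-15.
9.26 × 10^-15 = 0.00000000000000926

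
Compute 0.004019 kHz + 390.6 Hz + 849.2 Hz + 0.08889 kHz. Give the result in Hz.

1332.709 Hz

In Hz:
  0.004019 kHz = 0.004019 × 10^3 Hz = 4.019
  390.6 Hz → 390.6
  849.2 Hz → 849.2
  0.08889 kHz = 0.08889 × 10^3 Hz = 88.89
Sum: 4.019 + 390.6 + 849.2 + 88.89 = 1332.709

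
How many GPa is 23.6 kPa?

kilo = 1e3, giga = 1e9; factor is 1e-6.
23.6 × 1e-6 = 0.0000236

0.0000236 GPa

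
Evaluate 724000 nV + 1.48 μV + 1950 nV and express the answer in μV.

727.43 μV

In μV:
  724000 nV = 724000e-3 μV = 724
  1.48 μV → 1.48
  1950 nV = 1950e-3 μV = 1.95
Sum: 724 + 1.48 + 1.95 = 727.43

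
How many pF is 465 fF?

femto = 10⁻¹⁵, pico = 10⁻¹²; factor is 10⁻³.
465 × 10⁻³ = 0.465

0.465 pF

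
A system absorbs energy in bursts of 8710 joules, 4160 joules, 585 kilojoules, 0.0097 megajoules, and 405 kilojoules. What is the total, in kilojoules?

In kilojoules:
  8710 joules = 8710 × 10⁻³ kilojoules = 8.71
  4160 joules = 4160 × 10⁻³ kilojoules = 4.16
  585 kilojoules → 585
  0.0097 megajoules = 0.0097 × 10³ kilojoules = 9.7
  405 kilojoules → 405
Sum: 8.71 + 4.16 + 585 + 9.7 + 405 = 1012.57

1012.57 kilojoules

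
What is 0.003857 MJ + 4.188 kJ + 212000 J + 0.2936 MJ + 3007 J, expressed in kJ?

516.652 kJ

In kJ:
  0.003857 MJ = 0.003857 × 10³ kJ = 3.857
  4.188 kJ → 4.188
  212000 J = 212000 × 10⁻³ kJ = 212
  0.2936 MJ = 0.2936 × 10³ kJ = 293.6
  3007 J = 3007 × 10⁻³ kJ = 3.007
Sum: 3.857 + 4.188 + 212 + 293.6 + 3.007 = 516.652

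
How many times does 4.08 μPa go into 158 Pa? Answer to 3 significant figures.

38700000

(158) / (4.08e-6) = 38.73e6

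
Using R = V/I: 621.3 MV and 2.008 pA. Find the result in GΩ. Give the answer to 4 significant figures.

(621.3 × 10^6) / (2.008 × 10^-12) = 309.412 × 10^18 Ω

309400000000 GΩ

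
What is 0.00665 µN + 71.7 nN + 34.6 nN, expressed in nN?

In nN:
  0.00665 µN = 0.00665 × 10^3 nN = 6.65
  71.7 nN → 71.7
  34.6 nN → 34.6
Sum: 6.65 + 71.7 + 34.6 = 112.95

112.95 nN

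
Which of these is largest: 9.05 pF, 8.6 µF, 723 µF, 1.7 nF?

9.05 pF = 0.00000000000905 F
8.6 µF = 0.0000086 F
723 µF = 0.000723 F
1.7 nF = 0.0000000017 F

723 µF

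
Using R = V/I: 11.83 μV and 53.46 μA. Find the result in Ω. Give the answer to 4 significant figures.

0.2213 Ω

(11.83 × 10^-6) / (53.46 × 10^-6) = 0.221287 Ω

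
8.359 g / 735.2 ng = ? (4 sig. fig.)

11370000

(8.359) / (735.2 × 10⁻⁹) = 0.01137 × 10⁹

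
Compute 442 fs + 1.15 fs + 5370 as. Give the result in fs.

448.52 fs

In fs:
  442 fs → 442
  1.15 fs → 1.15
  5370 as = 5370 × 10^-3 fs = 5.37
Sum: 442 + 1.15 + 5.37 = 448.52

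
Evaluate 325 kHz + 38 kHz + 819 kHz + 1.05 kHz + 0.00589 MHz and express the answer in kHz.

1188.94 kHz

In kHz:
  325 kHz → 325
  38 kHz → 38
  819 kHz → 819
  1.05 kHz → 1.05
  0.00589 MHz = 0.00589e3 kHz = 5.89
Sum: 325 + 38 + 819 + 1.05 + 5.89 = 1188.94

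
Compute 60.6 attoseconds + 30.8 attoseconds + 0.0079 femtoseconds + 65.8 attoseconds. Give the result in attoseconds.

165.1 attoseconds

In attoseconds:
  60.6 attoseconds → 60.6
  30.8 attoseconds → 30.8
  0.0079 femtoseconds = 0.0079 × 10³ attoseconds = 7.9
  65.8 attoseconds → 65.8
Sum: 60.6 + 30.8 + 7.9 + 65.8 = 165.1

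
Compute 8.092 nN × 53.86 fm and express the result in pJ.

8.092 × 10⁻⁹ × 53.86 × 10⁻¹⁵ = 435.83512 × 10⁻²⁴ J

0.00000000043583512 pJ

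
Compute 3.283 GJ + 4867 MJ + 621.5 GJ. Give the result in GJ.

629.65 GJ

In GJ:
  3.283 GJ → 3.283
  4867 MJ = 4867 × 10^-3 GJ = 4.867
  621.5 GJ → 621.5
Sum: 3.283 + 4.867 + 621.5 = 629.65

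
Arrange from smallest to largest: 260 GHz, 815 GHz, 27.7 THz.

260 GHz < 815 GHz < 27.7 THz

260 GHz = 260000000000 Hz
815 GHz = 815000000000 Hz
27.7 THz = 27700000000000 Hz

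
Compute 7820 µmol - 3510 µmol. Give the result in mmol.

In mmol:
  7820 µmol = 7820 × 10^-3 mmol = 7.82
  3510 µmol = 3510 × 10^-3 mmol = 3.51
Difference: 7.82 - 3.51 = 4.31

4.31 mmol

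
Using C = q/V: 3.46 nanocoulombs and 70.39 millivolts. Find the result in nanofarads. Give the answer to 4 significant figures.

(3.46e-9) / (70.39e-3) = 0.0491547e-6 F

49.15 nanofarads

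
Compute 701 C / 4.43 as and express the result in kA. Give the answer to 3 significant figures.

158000000000000000 kA

(701) / (4.43e-18) = 158.24e18 A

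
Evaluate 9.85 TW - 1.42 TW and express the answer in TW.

In TW:
  9.85 TW → 9.85
  1.42 TW → 1.42
Difference: 9.85 - 1.42 = 8.43

8.43 TW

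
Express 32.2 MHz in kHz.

mega = 10^6, kilo = 10^3; factor is 10^3.
32.2 × 10^3 = 32200

32200 kHz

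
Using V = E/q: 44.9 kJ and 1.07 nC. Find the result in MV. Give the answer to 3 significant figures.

(44.9e3) / (1.07e-9) = 41.963e12 V

42000000 MV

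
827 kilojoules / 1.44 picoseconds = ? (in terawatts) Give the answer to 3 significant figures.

(827 × 10³) / (1.44 × 10⁻¹²) = 574.31 × 10¹⁵ W

574000 terawatts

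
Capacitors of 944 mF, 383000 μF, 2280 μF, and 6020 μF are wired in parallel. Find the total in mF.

In mF:
  944 mF → 944
  383000 μF = 383000 × 10^-3 mF = 383
  2280 μF = 2280 × 10^-3 mF = 2.28
  6020 μF = 6020 × 10^-3 mF = 6.02
Sum: 944 + 383 + 2.28 + 6.02 = 1335.3

1335.3 mF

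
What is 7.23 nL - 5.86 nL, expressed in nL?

In nL:
  7.23 nL → 7.23
  5.86 nL → 5.86
Difference: 7.23 - 5.86 = 1.37

1.37 nL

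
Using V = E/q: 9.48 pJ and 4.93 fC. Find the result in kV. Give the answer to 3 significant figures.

(9.48 × 10^-12) / (4.93 × 10^-15) = 1.9229 × 10^3 V

1.92 kV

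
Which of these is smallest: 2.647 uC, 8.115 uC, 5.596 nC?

2.647 uC = 0.000002647 C
8.115 uC = 0.000008115 C
5.596 nC = 0.000000005596 C

5.596 nC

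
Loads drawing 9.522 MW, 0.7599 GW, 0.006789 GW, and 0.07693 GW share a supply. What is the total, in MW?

853.141 MW

In MW:
  9.522 MW → 9.522
  0.7599 GW = 0.7599 × 10³ MW = 759.9
  0.006789 GW = 0.006789 × 10³ MW = 6.789
  0.07693 GW = 0.07693 × 10³ MW = 76.93
Sum: 9.522 + 759.9 + 6.789 + 76.93 = 853.141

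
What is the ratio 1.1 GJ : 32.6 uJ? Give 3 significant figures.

33700000000000

(1.1 × 10⁹) / (32.6 × 10⁻⁶) = 0.03374 × 10¹⁵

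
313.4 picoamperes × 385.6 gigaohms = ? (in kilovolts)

0.12084704 kilovolts

313.4e-12 × 385.6e9 = 120847.04e-3 V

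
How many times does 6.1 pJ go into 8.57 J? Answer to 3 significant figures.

1400000000000

(8.57) / (6.1 × 10^-12) = 1.405 × 10^12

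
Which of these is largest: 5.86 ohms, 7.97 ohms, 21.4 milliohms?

5.86 ohms = 5.86 ohms
7.97 ohms = 7.97 ohms
21.4 milliohms = 0.0214 ohms

7.97 ohms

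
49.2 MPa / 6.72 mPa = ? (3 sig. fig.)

(49.2e6) / (6.72e-3) = 7.321e9

7320000000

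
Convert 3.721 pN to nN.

pico = 10^-12, nano = 10^-9; factor is 10^-3.
3.721 × 10^-3 = 0.003721

0.003721 nN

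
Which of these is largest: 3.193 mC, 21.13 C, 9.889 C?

3.193 mC = 0.003193 C
21.13 C = 21.13 C
9.889 C = 9.889 C

21.13 C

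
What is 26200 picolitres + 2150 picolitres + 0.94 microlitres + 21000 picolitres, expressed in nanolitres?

In nanolitres:
  26200 picolitres = 26200e-3 nanolitres = 26.2
  2150 picolitres = 2150e-3 nanolitres = 2.15
  0.94 microlitres = 0.94e3 nanolitres = 940
  21000 picolitres = 21000e-3 nanolitres = 21
Sum: 26.2 + 2.15 + 940 + 21 = 989.35

989.35 nanolitres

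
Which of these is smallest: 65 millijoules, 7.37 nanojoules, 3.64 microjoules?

7.37 nanojoules

65 millijoules = 0.065 joules
7.37 nanojoules = 0.00000000737 joules
3.64 microjoules = 0.00000364 joules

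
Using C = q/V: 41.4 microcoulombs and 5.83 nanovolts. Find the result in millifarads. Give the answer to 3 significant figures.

7100000 millifarads

(41.4e-6) / (5.83e-9) = 7.1012e3 F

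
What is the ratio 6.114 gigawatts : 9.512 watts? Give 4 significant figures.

642800000

(6.114 × 10⁹) / (9.512) = 0.64277 × 10⁹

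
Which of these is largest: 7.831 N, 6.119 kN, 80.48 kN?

7.831 N = 7.831 N
6.119 kN = 6119 N
80.48 kN = 80480 N

80.48 kN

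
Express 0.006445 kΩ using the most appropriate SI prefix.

= 6.445 Ω; mantissa already in [1, 1000).

6.445 Ω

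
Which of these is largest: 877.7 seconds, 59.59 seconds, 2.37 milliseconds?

877.7 seconds

877.7 seconds = 877.7 seconds
59.59 seconds = 59.59 seconds
2.37 milliseconds = 0.00237 seconds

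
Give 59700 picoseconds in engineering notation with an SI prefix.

59.7 nanoseconds

= 59.7 × 10⁻⁹ seconds; 10⁻⁹ is nano.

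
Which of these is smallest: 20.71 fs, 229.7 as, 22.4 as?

20.71 fs = 0.00000000000002071 s
229.7 as = 0.0000000000000002297 s
22.4 as = 0.0000000000000000224 s

22.4 as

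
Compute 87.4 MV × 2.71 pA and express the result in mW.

0.236854 mW

87.4e6 × 2.71e-12 = 236.854e-6 W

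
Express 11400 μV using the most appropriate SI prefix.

11.4 mV

= 11.4 × 10^-3 V; 10^-3 is milli.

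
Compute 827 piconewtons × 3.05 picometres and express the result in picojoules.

0.00000000252235 picojoules

827 × 10⁻¹² × 3.05 × 10⁻¹² = 2522.35 × 10⁻²⁴ J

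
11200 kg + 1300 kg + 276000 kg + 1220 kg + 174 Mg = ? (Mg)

463.72 Mg

In Mg:
  11200 kg = 11200 × 10⁻³ Mg = 11.2
  1300 kg = 1300 × 10⁻³ Mg = 1.3
  276000 kg = 276000 × 10⁻³ Mg = 276
  1220 kg = 1220 × 10⁻³ Mg = 1.22
  174 Mg → 174
Sum: 11.2 + 1.3 + 276 + 1.22 + 174 = 463.72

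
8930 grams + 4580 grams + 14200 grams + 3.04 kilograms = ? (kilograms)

In kilograms:
  8930 grams = 8930e-3 kilograms = 8.93
  4580 grams = 4580e-3 kilograms = 4.58
  14200 grams = 14200e-3 kilograms = 14.2
  3.04 kilograms → 3.04
Sum: 8.93 + 4.58 + 14.2 + 3.04 = 30.75

30.75 kilograms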